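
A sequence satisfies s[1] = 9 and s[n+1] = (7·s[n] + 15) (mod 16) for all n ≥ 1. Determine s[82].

14

s[1] = 9,  s[2] = 14,  s[3] = 1,  s[4] = 6,  s[5] = 9.
Since s[5] = s[1] = 9, the sequence is periodic with period 4.
So s[82] = s[1 + ((82-1) mod 4)] = s[2] = 14.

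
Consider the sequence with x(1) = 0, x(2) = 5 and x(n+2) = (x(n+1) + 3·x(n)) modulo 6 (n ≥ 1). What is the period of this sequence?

3

x(1) = 0, x(2) = 5, x(3) = 5, x(4) = 2, x(5) = 5, x(6) = 5.
Since (x(5), x(6)) = (x(2), x(3)) = (5, 5) (two consecutive terms determine the rest), the sequence is eventually periodic: after a pre-period of length 1 it cycles with period 3.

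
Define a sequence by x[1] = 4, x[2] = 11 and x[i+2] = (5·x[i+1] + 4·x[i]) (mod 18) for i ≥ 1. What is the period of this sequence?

We have x[1] = 4; x[2] = 11; x[3] = 17; x[4] = 3; x[5] = 11; x[6] = 13; x[7] = 1; x[8] = 3; x[9] = 1; x[10] = 17; x[11] = 17; x[12] = 9; x[13] = 5; x[14] = 7; x[15] = 1; x[16] = 15; x[17] = 7; x[18] = 5; x[19] = 17; x[20] = 15; x[21] = 17; x[22] = 1; x[23] = 1; x[24] = 9; x[25] = 13; x[26] = 11; x[27] = 17.
Since (x[26], x[27]) = (x[2], x[3]) = (11, 17) (two consecutive terms determine the rest), the sequence is eventually periodic: after a pre-period of length 1 it cycles with period 24.

24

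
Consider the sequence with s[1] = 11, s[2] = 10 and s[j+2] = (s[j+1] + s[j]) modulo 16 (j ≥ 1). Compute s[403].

15

s[1] = 11,  s[2] = 10,  s[3] = 5,  s[4] = 15,  s[5] = 4,  s[6] = 3,  s[7] = 7,  s[8] = 10,  s[9] = 1,  s[10] = 11,  s[11] = 12,  s[12] = 7,  s[13] = 3,  s[14] = 10,  s[15] = 13,  s[16] = 7,  s[17] = 4,  s[18] = 11,  s[19] = 15,  s[20] = 10,  s[21] = 9,  s[22] = 3,  s[23] = 12,  s[24] = 15,  s[25] = 11,  s[26] = 10.
The sequence repeats with period 24.
(403 - 1) mod 24 = 18, so s[403] = s[19] = 15.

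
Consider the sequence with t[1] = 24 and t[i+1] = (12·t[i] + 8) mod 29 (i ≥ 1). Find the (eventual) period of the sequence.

4

We have t[1] = 24, t[2] = 6, t[3] = 22, t[4] = 11, t[5] = 24.
Since t[5] = t[1] = 24, the sequence is periodic with period 4.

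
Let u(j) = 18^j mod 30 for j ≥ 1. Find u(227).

Computing terms: u(1) = 18, u(2) = 24, u(3) = 12, u(4) = 6, u(5) = 18.
The sequence repeats with period 4.
(227 - 1) mod 4 = 2, so u(227) = u(3) = 12.

12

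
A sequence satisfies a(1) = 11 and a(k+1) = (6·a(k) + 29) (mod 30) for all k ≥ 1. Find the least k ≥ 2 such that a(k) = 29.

3

Listing terms: a(1) = 11, a(2) = 5, a(3) = 29, a(4) = 23, a(5) = 17, a(6) = 11.
Since a(6) = a(1) = 11, the sequence is periodic with period 5.
The value 29 first appears (with k ≥ 2) at a(3).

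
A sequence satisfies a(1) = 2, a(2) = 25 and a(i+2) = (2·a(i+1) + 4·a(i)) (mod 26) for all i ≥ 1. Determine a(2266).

Listing terms: a(1) = 2,  a(2) = 25,  a(3) = 6,  a(4) = 8,  a(5) = 14,  a(6) = 8,  a(7) = 20,  a(8) = 20,  a(9) = 16,  a(10) = 8,  a(11) = 2,  a(12) = 10,  a(13) = 2,  a(14) = 18,  a(15) = 18,  a(16) = 4,  a(17) = 2,  a(18) = 20,  a(19) = 22,  a(20) = 20,  a(21) = 24,  a(22) = 24,  a(23) = 14,  a(24) = 20,  a(25) = 18,  a(26) = 12,  a(27) = 18,  a(28) = 6,  a(29) = 6,  a(30) = 10,  a(31) = 18,  a(32) = 24,  a(33) = 16,  a(34) = 24,  a(35) = 8,  a(36) = 8,  a(37) = 22,  a(38) = 24,  a(39) = 6,  a(40) = 4,  a(41) = 6,  a(42) = 2,  a(43) = 2,  a(44) = 12,  a(45) = 6,  a(46) = 8.
Since (a(45), a(46)) = (a(3), a(4)) = (6, 8) (two consecutive terms determine the rest), the sequence is eventually periodic: after a pre-period of length 2 it cycles with period 42.
For i ≥ 3, a(i) depends only on (i - 3) mod 42. (2266 - 3) mod 42 = 37, so a(2266) = a(40) = 4.

4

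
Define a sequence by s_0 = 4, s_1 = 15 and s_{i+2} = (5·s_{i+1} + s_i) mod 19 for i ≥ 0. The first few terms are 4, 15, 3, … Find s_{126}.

5

We have s_0 = 4; s_1 = 15; s_2 = 3; s_3 = 11; s_4 = 1; s_5 = 16; s_6 = 5; s_7 = 3; s_8 = 1; s_9 = 8; s_{10} = 3; s_{11} = 4; s_{12} = 4; s_{13} = 5; s_{14} = 10; s_{15} = 17; s_{16} = 0; s_{17} = 17; s_{18} = 9; s_{19} = 5; s_{20} = 15; s_{21} = 4; s_{22} = 16; s_{23} = 8; s_{24} = 18; s_{25} = 3; s_{26} = 14; s_{27} = 16; s_{28} = 18; s_{29} = 11; s_{30} = 16; s_{31} = 15; s_{32} = 15; s_{33} = 14; s_{34} = 9; s_{35} = 2; s_{36} = 0; s_{37} = 2; s_{38} = 10; s_{39} = 14; s_{40} = 4; s_{41} = 15.
Since (s_{40}, s_{41}) = (s_0, s_1) = (4, 15) (two consecutive terms determine the rest), the sequence is periodic with period 40.
(126 - 0) mod 40 = 6, so s_{126} = s_6 = 5.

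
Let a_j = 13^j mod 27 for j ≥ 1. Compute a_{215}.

Listing terms: a_1 = 13; a_2 = 7; a_3 = 10; a_4 = 22; a_5 = 16; a_6 = 19; a_7 = 4; a_8 = 25; a_9 = 1; a_{10} = 13.
Since a_{10} = a_1 = 13, the sequence is periodic with period 9.
(215 - 1) mod 9 = 7, so a_{215} = a_8 = 25.

25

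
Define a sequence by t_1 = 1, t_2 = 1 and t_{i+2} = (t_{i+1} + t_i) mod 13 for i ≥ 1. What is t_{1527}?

12

Listing terms: t_1 = 1, t_2 = 1, t_3 = 2, t_4 = 3, t_5 = 5, t_6 = 8, t_7 = 0, t_8 = 8, t_9 = 8, t_{10} = 3, t_{11} = 11, t_{12} = 1, t_{13} = 12, t_{14} = 0, t_{15} = 12, t_{16} = 12, t_{17} = 11, t_{18} = 10, t_{19} = 8, t_{20} = 5, t_{21} = 0, t_{22} = 5, t_{23} = 5, t_{24} = 10, t_{25} = 2, t_{26} = 12, t_{27} = 1, t_{28} = 0, t_{29} = 1, t_{30} = 1.
Since (t_{29}, t_{30}) = (t_1, t_2) = (1, 1) (two consecutive terms determine the rest), the sequence is periodic with period 28.
(1527 - 1) mod 28 = 14, so t_{1527} = t_{15} = 12.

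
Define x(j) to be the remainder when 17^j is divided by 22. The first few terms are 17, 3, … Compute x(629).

13

We have x(1) = 17, x(2) = 3, x(3) = 7, x(4) = 9, x(5) = 21, x(6) = 5, x(7) = 19, x(8) = 15, x(9) = 13, x(10) = 1, x(11) = 17.
Since x(11) = x(1) = 17, the sequence is periodic with period 10.
So x(629) = x(1 + ((629-1) mod 10)) = x(9) = 13.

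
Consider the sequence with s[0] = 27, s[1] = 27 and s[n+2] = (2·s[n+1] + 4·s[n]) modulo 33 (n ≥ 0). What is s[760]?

We have s[0] = 27; s[1] = 27; s[2] = 30; s[3] = 3; s[4] = 27; s[5] = 0; s[6] = 9; s[7] = 18; s[8] = 6; s[9] = 18; s[10] = 27; s[11] = 27.
The sequence repeats with period 10.
So s[760] = s[0 + ((760-0) mod 10)] = s[0] = 27.

27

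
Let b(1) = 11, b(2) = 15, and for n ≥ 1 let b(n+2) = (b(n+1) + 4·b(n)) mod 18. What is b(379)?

17

We have b(1) = 11,  b(2) = 15,  b(3) = 5,  b(4) = 11,  b(5) = 13,  b(6) = 3,  b(7) = 1,  b(8) = 13,  b(9) = 17,  b(10) = 15,  b(11) = 11,  b(12) = 17,  b(13) = 7,  b(14) = 3,  b(15) = 13,  b(16) = 7,  b(17) = 5,  b(18) = 15,  b(19) = 17,  b(20) = 5,  b(21) = 1,  b(22) = 3,  b(23) = 7,  b(24) = 1,  b(25) = 11,  b(26) = 15.
The sequence repeats with period 24.
(379 - 1) mod 24 = 18, so b(379) = b(19) = 17.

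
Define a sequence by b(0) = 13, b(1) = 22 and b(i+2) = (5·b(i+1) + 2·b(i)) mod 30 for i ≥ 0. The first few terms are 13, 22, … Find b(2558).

Listing terms: b(0) = 13; b(1) = 22; b(2) = 16; b(3) = 4; b(4) = 22; b(5) = 28; b(6) = 4; b(7) = 16; b(8) = 28; b(9) = 22; b(10) = 16.
Since (b(9), b(10)) = (b(1), b(2)) = (22, 16) (two consecutive terms determine the rest), the sequence is eventually periodic: after a pre-period of length 1 it cycles with period 8.
For i ≥ 1, b(i) depends only on (i - 1) mod 8. (2558 - 1) mod 8 = 5, so b(2558) = b(6) = 4.

4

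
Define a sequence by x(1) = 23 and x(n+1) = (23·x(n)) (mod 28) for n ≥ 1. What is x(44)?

Computing terms: x(1) = 23,  x(2) = 25,  x(3) = 15,  x(4) = 9,  x(5) = 11,  x(6) = 1,  x(7) = 23.
The sequence repeats with period 6.
So x(44) = x(1 + ((44-1) mod 6)) = x(2) = 25.

25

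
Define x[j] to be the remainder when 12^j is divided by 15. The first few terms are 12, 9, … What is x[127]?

3

Listing terms: x[1] = 12; x[2] = 9; x[3] = 3; x[4] = 6; x[5] = 12.
The sequence repeats with period 4.
(127 - 1) mod 4 = 2, so x[127] = x[3] = 3.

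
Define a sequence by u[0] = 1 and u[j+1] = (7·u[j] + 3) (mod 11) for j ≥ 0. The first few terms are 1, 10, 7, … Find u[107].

Computing terms: u[0] = 1; u[1] = 10; u[2] = 7; u[3] = 8; u[4] = 4; u[5] = 9; u[6] = 0; u[7] = 3; u[8] = 2; u[9] = 6; u[10] = 1.
The sequence repeats with period 10.
(107 - 0) mod 10 = 7, so u[107] = u[7] = 3.

3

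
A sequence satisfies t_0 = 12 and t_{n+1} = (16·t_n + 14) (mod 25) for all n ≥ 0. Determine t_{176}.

t_0 = 12,  t_1 = 6,  t_2 = 10,  t_3 = 24,  t_4 = 23,  t_5 = 7,  t_6 = 1,  t_7 = 5,  t_8 = 19,  t_9 = 18,  t_{10} = 2,  t_{11} = 21,  t_{12} = 0,  t_{13} = 14,  t_{14} = 13,  t_{15} = 22,  t_{16} = 16,  t_{17} = 20,  t_{18} = 9,  t_{19} = 8,  t_{20} = 17,  t_{21} = 11,  t_{22} = 15,  t_{23} = 4,  t_{24} = 3,  t_{25} = 12.
The sequence repeats with period 25.
So t_{176} = t_{0 + ((176-0) mod 25)} = t_1 = 6.

6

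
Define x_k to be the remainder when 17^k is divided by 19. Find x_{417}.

11

Computing terms: x_1 = 17,  x_2 = 4,  x_3 = 11,  x_4 = 16,  x_5 = 6,  x_6 = 7,  x_7 = 5,  x_8 = 9,  x_9 = 1,  x_{10} = 17.
The sequence repeats with period 9.
So x_{417} = x_{1 + ((417-1) mod 9)} = x_3 = 11.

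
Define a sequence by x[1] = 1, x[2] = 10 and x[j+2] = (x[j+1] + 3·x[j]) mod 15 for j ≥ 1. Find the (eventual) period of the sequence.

24

Listing terms: x[1] = 1; x[2] = 10; x[3] = 13; x[4] = 13; x[5] = 7; x[6] = 1; x[7] = 7; x[8] = 10; x[9] = 1; x[10] = 1; x[11] = 4; x[12] = 7; x[13] = 4; x[14] = 10; x[15] = 7; x[16] = 7; x[17] = 13; x[18] = 4; x[19] = 13; x[20] = 10; x[21] = 4; x[22] = 4; x[23] = 1; x[24] = 13; x[25] = 1; x[26] = 10.
The sequence repeats with period 24.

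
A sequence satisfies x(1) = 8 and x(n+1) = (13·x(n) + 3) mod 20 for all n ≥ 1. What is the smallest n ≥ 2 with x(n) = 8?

5

Computing terms: x(1) = 8; x(2) = 7; x(3) = 14; x(4) = 5; x(5) = 8.
Since x(5) = x(1) = 8, the sequence is periodic with period 4.
The value 8 next appears (with n ≥ 2) at x(5).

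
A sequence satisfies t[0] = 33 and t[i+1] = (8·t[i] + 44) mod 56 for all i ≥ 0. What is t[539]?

Computing terms: t[0] = 33,  t[1] = 28,  t[2] = 44,  t[3] = 4,  t[4] = 20,  t[5] = 36,  t[6] = 52,  t[7] = 12,  t[8] = 28.
Since t[8] = t[1] = 28, the sequence is eventually periodic: after a pre-period of length 1 it cycles with period 7.
For i ≥ 1, t[i] depends only on (i - 1) mod 7. (539 - 1) mod 7 = 6, so t[539] = t[7] = 12.

12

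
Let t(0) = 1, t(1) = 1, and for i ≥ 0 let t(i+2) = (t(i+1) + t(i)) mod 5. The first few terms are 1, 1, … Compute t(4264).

We have t(0) = 1, t(1) = 1, t(2) = 2, t(3) = 3, t(4) = 0, t(5) = 3, t(6) = 3, t(7) = 1, t(8) = 4, t(9) = 0, t(10) = 4, t(11) = 4, t(12) = 3, t(13) = 2, t(14) = 0, t(15) = 2, t(16) = 2, t(17) = 4, t(18) = 1, t(19) = 0, t(20) = 1, t(21) = 1.
Since (t(20), t(21)) = (t(0), t(1)) = (1, 1) (two consecutive terms determine the rest), the sequence is periodic with period 20.
(4264 - 0) mod 20 = 4, so t(4264) = t(4) = 0.

0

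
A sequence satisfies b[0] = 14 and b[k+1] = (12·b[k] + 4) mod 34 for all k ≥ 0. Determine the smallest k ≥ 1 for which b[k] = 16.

We have b[0] = 14,  b[1] = 2,  b[2] = 28,  b[3] = 0,  b[4] = 4,  b[5] = 18,  b[6] = 16,  b[7] = 26,  b[8] = 10,  b[9] = 22,  b[10] = 30,  b[11] = 24,  b[12] = 20,  b[13] = 6,  b[14] = 8,  b[15] = 32,  b[16] = 14.
Since b[16] = b[0] = 14, the sequence is periodic with period 16.
The value 16 first appears (with k ≥ 1) at b[6].

6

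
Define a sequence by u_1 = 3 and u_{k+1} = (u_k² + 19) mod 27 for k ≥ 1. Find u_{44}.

26

Computing terms: u_1 = 3; u_2 = 1; u_3 = 20; u_4 = 14; u_5 = 26; u_6 = 20.
Since u_6 = u_3 = 20, the sequence is eventually periodic: after a pre-period of length 2 it cycles with period 3.
For k ≥ 3, u_k depends only on (k - 3) mod 3. (44 - 3) mod 3 = 2, so u_{44} = u_5 = 26.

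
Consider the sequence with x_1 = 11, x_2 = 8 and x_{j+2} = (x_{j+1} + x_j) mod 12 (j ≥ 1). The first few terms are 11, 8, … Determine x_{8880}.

Computing terms: x_1 = 11; x_2 = 8; x_3 = 7; x_4 = 3; x_5 = 10; x_6 = 1; x_7 = 11; x_8 = 0; x_9 = 11; x_{10} = 11; x_{11} = 10; x_{12} = 9; x_{13} = 7; x_{14} = 4; x_{15} = 11; x_{16} = 3; x_{17} = 2; x_{18} = 5; x_{19} = 7; x_{20} = 0; x_{21} = 7; x_{22} = 7; x_{23} = 2; x_{24} = 9; x_{25} = 11; x_{26} = 8.
The sequence repeats with period 24.
(8880 - 1) mod 24 = 23, so x_{8880} = x_{24} = 9.

9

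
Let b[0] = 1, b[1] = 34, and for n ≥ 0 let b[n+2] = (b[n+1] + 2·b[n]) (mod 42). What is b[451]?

b[0] = 1; b[1] = 34; b[2] = 36; b[3] = 20; b[4] = 8; b[5] = 6; b[6] = 22; b[7] = 34; b[8] = 36.
Since (b[7], b[8]) = (b[1], b[2]) = (34, 36) (two consecutive terms determine the rest), the sequence is eventually periodic: after a pre-period of length 1 it cycles with period 6.
For n ≥ 1, b[n] depends only on (n - 1) mod 6. (451 - 1) mod 6 = 0, so b[451] = b[1] = 34.

34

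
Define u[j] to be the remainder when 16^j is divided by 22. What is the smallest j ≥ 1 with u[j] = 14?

Computing terms: u[0] = 1,  u[1] = 16,  u[2] = 14,  u[3] = 4,  u[4] = 20,  u[5] = 12,  u[6] = 16.
Since u[6] = u[1] = 16, the sequence is eventually periodic: after a pre-period of length 1 it cycles with period 5.
The value 14 first appears (with j ≥ 1) at u[2].

2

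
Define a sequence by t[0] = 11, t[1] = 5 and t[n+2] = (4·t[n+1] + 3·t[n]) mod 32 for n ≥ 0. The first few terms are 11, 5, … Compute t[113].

We have t[0] = 11,  t[1] = 5,  t[2] = 21,  t[3] = 3,  t[4] = 11,  t[5] = 21,  t[6] = 21,  t[7] = 19,  t[8] = 11,  t[9] = 5.
Since (t[8], t[9]) = (t[0], t[1]) = (11, 5) (two consecutive terms determine the rest), the sequence is periodic with period 8.
(113 - 0) mod 8 = 1, so t[113] = t[1] = 5.

5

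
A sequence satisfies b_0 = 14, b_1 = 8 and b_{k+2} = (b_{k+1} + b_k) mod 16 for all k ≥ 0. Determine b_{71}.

10

Listing terms: b_0 = 14; b_1 = 8; b_2 = 6; b_3 = 14; b_4 = 4; b_5 = 2; b_6 = 6; b_7 = 8; b_8 = 14; b_9 = 6; b_{10} = 4; b_{11} = 10; b_{12} = 14; b_{13} = 8.
Since (b_{12}, b_{13}) = (b_0, b_1) = (14, 8) (two consecutive terms determine the rest), the sequence is periodic with period 12.
So b_{71} = b_{0 + ((71-0) mod 12)} = b_{11} = 10.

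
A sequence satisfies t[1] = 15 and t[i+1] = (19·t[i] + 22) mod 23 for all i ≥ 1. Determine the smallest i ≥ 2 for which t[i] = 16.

t[1] = 15, t[2] = 8, t[3] = 13, t[4] = 16, t[5] = 4, t[6] = 6, t[7] = 21, t[8] = 7, t[9] = 17, t[10] = 0, t[11] = 22, t[12] = 3, t[13] = 10, t[14] = 5, t[15] = 2, t[16] = 14, t[17] = 12, t[18] = 20, t[19] = 11, t[20] = 1, t[21] = 18, t[22] = 19, t[23] = 15.
The sequence repeats with period 22.
The value 16 first appears (with i ≥ 2) at t[4].

4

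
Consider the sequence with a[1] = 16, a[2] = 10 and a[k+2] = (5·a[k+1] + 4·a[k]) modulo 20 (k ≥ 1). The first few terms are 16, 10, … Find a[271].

Listing terms: a[1] = 16, a[2] = 10, a[3] = 14, a[4] = 10, a[5] = 6, a[6] = 10, a[7] = 14.
Since (a[6], a[7]) = (a[2], a[3]) = (10, 14) (two consecutive terms determine the rest), the sequence is eventually periodic: after a pre-period of length 1 it cycles with period 4.
For k ≥ 2, a[k] depends only on (k - 2) mod 4. (271 - 2) mod 4 = 1, so a[271] = a[3] = 14.

14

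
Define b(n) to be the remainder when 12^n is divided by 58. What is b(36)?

b(1) = 12; b(2) = 28; b(3) = 46; b(4) = 30; b(5) = 12.
Since b(5) = b(1) = 12, the sequence is periodic with period 4.
So b(36) = b(1 + ((36-1) mod 4)) = b(4) = 30.

30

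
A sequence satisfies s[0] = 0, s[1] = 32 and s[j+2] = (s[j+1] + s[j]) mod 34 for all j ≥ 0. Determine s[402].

s[0] = 0; s[1] = 32; s[2] = 32; s[3] = 30; s[4] = 28; s[5] = 24; s[6] = 18; s[7] = 8; s[8] = 26; s[9] = 0; s[10] = 26; s[11] = 26; s[12] = 18; s[13] = 10; s[14] = 28; s[15] = 4; s[16] = 32; s[17] = 2; s[18] = 0; s[19] = 2; s[20] = 2; s[21] = 4; s[22] = 6; s[23] = 10; s[24] = 16; s[25] = 26; s[26] = 8; s[27] = 0; s[28] = 8; s[29] = 8; s[30] = 16; s[31] = 24; s[32] = 6; s[33] = 30; s[34] = 2; s[35] = 32; s[36] = 0; s[37] = 32.
Since (s[36], s[37]) = (s[0], s[1]) = (0, 32) (two consecutive terms determine the rest), the sequence is periodic with period 36.
(402 - 0) mod 36 = 6, so s[402] = s[6] = 18.

18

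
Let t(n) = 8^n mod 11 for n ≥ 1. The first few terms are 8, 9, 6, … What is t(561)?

We have t(1) = 8, t(2) = 9, t(3) = 6, t(4) = 4, t(5) = 10, t(6) = 3, t(7) = 2, t(8) = 5, t(9) = 7, t(10) = 1, t(11) = 8.
The sequence repeats with period 10.
(561 - 1) mod 10 = 0, so t(561) = t(1) = 8.

8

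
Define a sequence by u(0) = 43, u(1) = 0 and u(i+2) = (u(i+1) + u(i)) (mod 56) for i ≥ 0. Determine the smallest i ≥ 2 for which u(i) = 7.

We have u(0) = 43, u(1) = 0, u(2) = 43, u(3) = 43, u(4) = 30, u(5) = 17, u(6) = 47, u(7) = 8, u(8) = 55, u(9) = 7, u(10) = 6, u(11) = 13, u(12) = 19, u(13) = 32, u(14) = 51, u(15) = 27, u(16) = 22, u(17) = 49, u(18) = 15, u(19) = 8, u(20) = 23, u(21) = 31, u(22) = 54, u(23) = 29, u(24) = 27, u(25) = 0, u(26) = 27, u(27) = 27, u(28) = 54, u(29) = 25, u(30) = 23, u(31) = 48, u(32) = 15, u(33) = 7, u(34) = 22, u(35) = 29, u(36) = 51, u(37) = 24, u(38) = 19, u(39) = 43, u(40) = 6, u(41) = 49, u(42) = 55, u(43) = 48, u(44) = 47, u(45) = 39, u(46) = 30, u(47) = 13, u(48) = 43, u(49) = 0.
Since (u(48), u(49)) = (u(0), u(1)) = (43, 0) (two consecutive terms determine the rest), the sequence is periodic with period 48.
The value 7 first appears (with i ≥ 2) at u(9).

9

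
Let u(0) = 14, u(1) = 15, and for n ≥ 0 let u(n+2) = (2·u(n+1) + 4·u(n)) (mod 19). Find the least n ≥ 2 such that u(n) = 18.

15

Listing terms: u(0) = 14,  u(1) = 15,  u(2) = 10,  u(3) = 4,  u(4) = 10,  u(5) = 17,  u(6) = 17,  u(7) = 7,  u(8) = 6,  u(9) = 2,  u(10) = 9,  u(11) = 7,  u(12) = 12,  u(13) = 14,  u(14) = 0,  u(15) = 18,  u(16) = 17,  u(17) = 11,  u(18) = 14,  u(19) = 15.
Since (u(18), u(19)) = (u(0), u(1)) = (14, 15) (two consecutive terms determine the rest), the sequence is periodic with period 18.
The value 18 first appears (with n ≥ 2) at u(15).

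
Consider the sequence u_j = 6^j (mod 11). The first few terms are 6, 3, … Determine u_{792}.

Listing terms: u_1 = 6,  u_2 = 3,  u_3 = 7,  u_4 = 9,  u_5 = 10,  u_6 = 5,  u_7 = 8,  u_8 = 4,  u_9 = 2,  u_{10} = 1,  u_{11} = 6.
The sequence repeats with period 10.
(792 - 1) mod 10 = 1, so u_{792} = u_2 = 3.

3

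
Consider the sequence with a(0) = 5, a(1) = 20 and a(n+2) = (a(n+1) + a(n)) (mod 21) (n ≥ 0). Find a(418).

4

a(0) = 5,  a(1) = 20,  a(2) = 4,  a(3) = 3,  a(4) = 7,  a(5) = 10,  a(6) = 17,  a(7) = 6,  a(8) = 2,  a(9) = 8,  a(10) = 10,  a(11) = 18,  a(12) = 7,  a(13) = 4,  a(14) = 11,  a(15) = 15,  a(16) = 5,  a(17) = 20.
The sequence repeats with period 16.
(418 - 0) mod 16 = 2, so a(418) = a(2) = 4.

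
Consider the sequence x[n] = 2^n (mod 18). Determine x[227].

14

Computing terms: x[1] = 2,  x[2] = 4,  x[3] = 8,  x[4] = 16,  x[5] = 14,  x[6] = 10,  x[7] = 2.
The sequence repeats with period 6.
(227 - 1) mod 6 = 4, so x[227] = x[5] = 14.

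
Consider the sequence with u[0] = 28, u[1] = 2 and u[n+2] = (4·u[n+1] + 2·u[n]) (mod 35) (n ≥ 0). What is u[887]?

20

Listing terms: u[0] = 28,  u[1] = 2,  u[2] = 29,  u[3] = 15,  u[4] = 13,  u[5] = 12,  u[6] = 4,  u[7] = 5,  u[8] = 28,  u[9] = 17,  u[10] = 19,  u[11] = 5,  u[12] = 23,  u[13] = 32,  u[14] = 34,  u[15] = 25,  u[16] = 28,  u[17] = 22,  u[18] = 4,  u[19] = 25,  u[20] = 3,  u[21] = 27,  u[22] = 9,  u[23] = 20,  u[24] = 28,  u[25] = 12,  u[26] = 34,  u[27] = 20,  u[28] = 8,  u[29] = 2,  u[30] = 24,  u[31] = 30,  u[32] = 28,  u[33] = 32,  u[34] = 9,  u[35] = 30,  u[36] = 33,  u[37] = 17,  u[38] = 29,  u[39] = 10,  u[40] = 28,  u[41] = 27,  u[42] = 24,  u[43] = 10,  u[44] = 18,  u[45] = 22,  u[46] = 19,  u[47] = 15,  u[48] = 28,  u[49] = 2.
Since (u[48], u[49]) = (u[0], u[1]) = (28, 2) (two consecutive terms determine the rest), the sequence is periodic with period 48.
So u[887] = u[0 + ((887-0) mod 48)] = u[23] = 20.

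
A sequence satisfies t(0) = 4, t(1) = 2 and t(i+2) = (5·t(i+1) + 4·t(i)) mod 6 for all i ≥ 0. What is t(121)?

2

t(0) = 4,  t(1) = 2,  t(2) = 2,  t(3) = 0,  t(4) = 2,  t(5) = 4,  t(6) = 4,  t(7) = 0,  t(8) = 4,  t(9) = 2.
The sequence repeats with period 8.
(121 - 0) mod 8 = 1, so t(121) = t(1) = 2.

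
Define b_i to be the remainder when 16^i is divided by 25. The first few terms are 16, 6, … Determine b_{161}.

b_1 = 16, b_2 = 6, b_3 = 21, b_4 = 11, b_5 = 1, b_6 = 16.
The sequence repeats with period 5.
(161 - 1) mod 5 = 0, so b_{161} = b_1 = 16.

16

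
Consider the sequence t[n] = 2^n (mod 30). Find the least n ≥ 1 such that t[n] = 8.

t[0] = 1; t[1] = 2; t[2] = 4; t[3] = 8; t[4] = 16; t[5] = 2.
Since t[5] = t[1] = 2, the sequence is eventually periodic: after a pre-period of length 1 it cycles with period 4.
The value 8 first appears (with n ≥ 1) at t[3].

3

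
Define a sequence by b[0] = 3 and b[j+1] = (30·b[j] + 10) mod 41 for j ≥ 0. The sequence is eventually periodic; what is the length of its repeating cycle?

40

We have b[0] = 3, b[1] = 18, b[2] = 17, b[3] = 28, b[4] = 30, b[5] = 8, b[6] = 4, b[7] = 7, b[8] = 15, b[9] = 9, b[10] = 34, b[11] = 5, b[12] = 37, b[13] = 13, b[14] = 31, b[15] = 38, b[16] = 2, b[17] = 29, b[18] = 19, b[19] = 6, b[20] = 26, b[21] = 11, b[22] = 12, b[23] = 1, b[24] = 40, b[25] = 21, b[26] = 25, b[27] = 22, b[28] = 14, b[29] = 20, b[30] = 36, b[31] = 24, b[32] = 33, b[33] = 16, b[34] = 39, b[35] = 32, b[36] = 27, b[37] = 0, b[38] = 10, b[39] = 23, b[40] = 3.
The sequence repeats with period 40.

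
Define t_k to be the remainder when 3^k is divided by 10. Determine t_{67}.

We have t_0 = 1,  t_1 = 3,  t_2 = 9,  t_3 = 7,  t_4 = 1.
The sequence repeats with period 4.
(67 - 0) mod 4 = 3, so t_{67} = t_3 = 7.

7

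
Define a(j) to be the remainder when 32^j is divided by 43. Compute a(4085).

Listing terms: a(1) = 32; a(2) = 35; a(3) = 2; a(4) = 21; a(5) = 27; a(6) = 4; a(7) = 42; a(8) = 11; a(9) = 8; a(10) = 41; a(11) = 22; a(12) = 16; a(13) = 39; a(14) = 1; a(15) = 32.
The sequence repeats with period 14.
(4085 - 1) mod 14 = 10, so a(4085) = a(11) = 22.

22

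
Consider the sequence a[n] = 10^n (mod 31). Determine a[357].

We have a[0] = 1; a[1] = 10; a[2] = 7; a[3] = 8; a[4] = 18; a[5] = 25; a[6] = 2; a[7] = 20; a[8] = 14; a[9] = 16; a[10] = 5; a[11] = 19; a[12] = 4; a[13] = 9; a[14] = 28; a[15] = 1.
Since a[15] = a[0] = 1, the sequence is periodic with period 15.
So a[357] = a[0 + ((357-0) mod 15)] = a[12] = 4.

4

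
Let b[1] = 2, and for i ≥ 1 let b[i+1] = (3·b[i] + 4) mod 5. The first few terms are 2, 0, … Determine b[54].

b[1] = 2,  b[2] = 0,  b[3] = 4,  b[4] = 1,  b[5] = 2.
Since b[5] = b[1] = 2, the sequence is periodic with period 4.
So b[54] = b[1 + ((54-1) mod 4)] = b[2] = 0.

0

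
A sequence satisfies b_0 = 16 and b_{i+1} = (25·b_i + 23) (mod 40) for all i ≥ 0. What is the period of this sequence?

Listing terms: b_0 = 16,  b_1 = 23,  b_2 = 38,  b_3 = 13,  b_4 = 28,  b_5 = 3,  b_6 = 18,  b_7 = 33,  b_8 = 8,  b_9 = 23.
Since b_9 = b_1 = 23, the sequence is eventually periodic: after a pre-period of length 1 it cycles with period 8.

8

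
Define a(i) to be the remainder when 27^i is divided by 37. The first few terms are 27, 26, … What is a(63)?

36

Computing terms: a(1) = 27, a(2) = 26, a(3) = 36, a(4) = 10, a(5) = 11, a(6) = 1, a(7) = 27.
Since a(7) = a(1) = 27, the sequence is periodic with period 6.
So a(63) = a(1 + ((63-1) mod 6)) = a(3) = 36.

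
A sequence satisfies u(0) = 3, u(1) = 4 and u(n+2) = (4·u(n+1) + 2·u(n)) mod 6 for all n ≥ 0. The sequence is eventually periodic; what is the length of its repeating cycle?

6

u(0) = 3; u(1) = 4; u(2) = 4; u(3) = 0; u(4) = 2; u(5) = 2; u(6) = 0; u(7) = 4; u(8) = 4.
Since (u(7), u(8)) = (u(1), u(2)) = (4, 4) (two consecutive terms determine the rest), the sequence is eventually periodic: after a pre-period of length 1 it cycles with period 6.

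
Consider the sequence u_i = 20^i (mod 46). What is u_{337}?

44

Computing terms: u_1 = 20; u_2 = 32; u_3 = 42; u_4 = 12; u_5 = 10; u_6 = 16; u_7 = 44; u_8 = 6; u_9 = 28; u_{10} = 8; u_{11} = 22; u_{12} = 26; u_{13} = 14; u_{14} = 4; u_{15} = 34; u_{16} = 36; u_{17} = 30; u_{18} = 2; u_{19} = 40; u_{20} = 18; u_{21} = 38; u_{22} = 24; u_{23} = 20.
The sequence repeats with period 22.
So u_{337} = u_{1 + ((337-1) mod 22)} = u_7 = 44.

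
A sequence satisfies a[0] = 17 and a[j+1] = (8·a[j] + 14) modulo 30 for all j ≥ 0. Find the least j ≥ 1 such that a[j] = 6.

3

a[0] = 17,  a[1] = 0,  a[2] = 14,  a[3] = 6,  a[4] = 2,  a[5] = 0.
Since a[5] = a[1] = 0, the sequence is eventually periodic: after a pre-period of length 1 it cycles with period 4.
The value 6 first appears (with j ≥ 1) at a[3].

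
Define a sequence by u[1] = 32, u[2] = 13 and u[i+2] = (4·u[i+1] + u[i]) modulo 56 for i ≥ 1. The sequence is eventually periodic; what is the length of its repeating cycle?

16

Computing terms: u[1] = 32, u[2] = 13, u[3] = 28, u[4] = 13, u[5] = 24, u[6] = 53, u[7] = 12, u[8] = 45, u[9] = 24, u[10] = 29, u[11] = 28, u[12] = 29, u[13] = 32, u[14] = 45, u[15] = 44, u[16] = 53, u[17] = 32, u[18] = 13.
The sequence repeats with period 16.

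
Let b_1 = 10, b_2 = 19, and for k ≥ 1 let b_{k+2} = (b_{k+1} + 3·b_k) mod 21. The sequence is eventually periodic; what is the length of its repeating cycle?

Computing terms: b_1 = 10,  b_2 = 19,  b_3 = 7,  b_4 = 1,  b_5 = 1,  b_6 = 4,  b_7 = 7,  b_8 = 19,  b_9 = 19,  b_{10} = 13,  b_{11} = 7,  b_{12} = 4,  b_{13} = 4,  b_{14} = 16,  b_{15} = 7,  b_{16} = 13,  b_{17} = 13,  b_{18} = 10,  b_{19} = 7,  b_{20} = 16,  b_{21} = 16,  b_{22} = 1,  b_{23} = 7,  b_{24} = 10,  b_{25} = 10,  b_{26} = 19.
Since (b_{25}, b_{26}) = (b_1, b_2) = (10, 19) (two consecutive terms determine the rest), the sequence is periodic with period 24.

24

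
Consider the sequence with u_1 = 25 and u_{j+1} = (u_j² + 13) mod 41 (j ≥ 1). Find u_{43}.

Listing terms: u_1 = 25, u_2 = 23, u_3 = 9, u_4 = 12, u_5 = 34, u_6 = 21, u_7 = 3, u_8 = 22, u_9 = 5, u_{10} = 38, u_{11} = 22.
Since u_{11} = u_8 = 22, the sequence is eventually periodic: after a pre-period of length 7 it cycles with period 3.
For j ≥ 8, u_j depends only on (j - 8) mod 3. (43 - 8) mod 3 = 2, so u_{43} = u_{10} = 38.

38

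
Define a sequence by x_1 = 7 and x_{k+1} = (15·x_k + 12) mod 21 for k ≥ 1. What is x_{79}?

12

x_1 = 7; x_2 = 12; x_3 = 3; x_4 = 15; x_5 = 6; x_6 = 18; x_7 = 9; x_8 = 0; x_9 = 12.
Since x_9 = x_2 = 12, the sequence is eventually periodic: after a pre-period of length 1 it cycles with period 7.
For k ≥ 2, x_k depends only on (k - 2) mod 7. (79 - 2) mod 7 = 0, so x_{79} = x_2 = 12.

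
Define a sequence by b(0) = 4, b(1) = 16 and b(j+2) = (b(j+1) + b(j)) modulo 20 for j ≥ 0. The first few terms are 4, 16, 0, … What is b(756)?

12

Listing terms: b(0) = 4,  b(1) = 16,  b(2) = 0,  b(3) = 16,  b(4) = 16,  b(5) = 12,  b(6) = 8,  b(7) = 0,  b(8) = 8,  b(9) = 8,  b(10) = 16,  b(11) = 4,  b(12) = 0,  b(13) = 4,  b(14) = 4,  b(15) = 8,  b(16) = 12,  b(17) = 0,  b(18) = 12,  b(19) = 12,  b(20) = 4,  b(21) = 16.
The sequence repeats with period 20.
(756 - 0) mod 20 = 16, so b(756) = b(16) = 12.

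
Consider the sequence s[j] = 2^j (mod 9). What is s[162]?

1

s[1] = 2; s[2] = 4; s[3] = 8; s[4] = 7; s[5] = 5; s[6] = 1; s[7] = 2.
The sequence repeats with period 6.
So s[162] = s[1 + ((162-1) mod 6)] = s[6] = 1.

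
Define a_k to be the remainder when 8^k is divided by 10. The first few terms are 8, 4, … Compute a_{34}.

4

a_1 = 8, a_2 = 4, a_3 = 2, a_4 = 6, a_5 = 8.
Since a_5 = a_1 = 8, the sequence is periodic with period 4.
So a_{34} = a_{1 + ((34-1) mod 4)} = a_2 = 4.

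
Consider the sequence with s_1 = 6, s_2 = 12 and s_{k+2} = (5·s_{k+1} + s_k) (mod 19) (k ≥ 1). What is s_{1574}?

13

Listing terms: s_1 = 6,  s_2 = 12,  s_3 = 9,  s_4 = 0,  s_5 = 9,  s_6 = 7,  s_7 = 6,  s_8 = 18,  s_9 = 1,  s_{10} = 4,  s_{11} = 2,  s_{12} = 14,  s_{13} = 15,  s_{14} = 13,  s_{15} = 4,  s_{16} = 14,  s_{17} = 17,  s_{18} = 4,  s_{19} = 18,  s_{20} = 18,  s_{21} = 13,  s_{22} = 7,  s_{23} = 10,  s_{24} = 0,  s_{25} = 10,  s_{26} = 12,  s_{27} = 13,  s_{28} = 1,  s_{29} = 18,  s_{30} = 15,  s_{31} = 17,  s_{32} = 5,  s_{33} = 4,  s_{34} = 6,  s_{35} = 15,  s_{36} = 5,  s_{37} = 2,  s_{38} = 15,  s_{39} = 1,  s_{40} = 1,  s_{41} = 6,  s_{42} = 12.
Since (s_{41}, s_{42}) = (s_1, s_2) = (6, 12) (two consecutive terms determine the rest), the sequence is periodic with period 40.
(1574 - 1) mod 40 = 13, so s_{1574} = s_{14} = 13.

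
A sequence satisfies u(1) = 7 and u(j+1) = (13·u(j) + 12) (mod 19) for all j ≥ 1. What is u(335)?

9

u(1) = 7, u(2) = 8, u(3) = 2, u(4) = 0, u(5) = 12, u(6) = 16, u(7) = 11, u(8) = 3, u(9) = 13, u(10) = 10, u(11) = 9, u(12) = 15, u(13) = 17, u(14) = 5, u(15) = 1, u(16) = 6, u(17) = 14, u(18) = 4, u(19) = 7.
The sequence repeats with period 18.
So u(335) = u(1 + ((335-1) mod 18)) = u(11) = 9.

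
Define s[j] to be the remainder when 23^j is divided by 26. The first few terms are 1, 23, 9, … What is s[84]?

1

s[0] = 1, s[1] = 23, s[2] = 9, s[3] = 25, s[4] = 3, s[5] = 17, s[6] = 1.
Since s[6] = s[0] = 1, the sequence is periodic with period 6.
So s[84] = s[0 + ((84-0) mod 6)] = s[0] = 1.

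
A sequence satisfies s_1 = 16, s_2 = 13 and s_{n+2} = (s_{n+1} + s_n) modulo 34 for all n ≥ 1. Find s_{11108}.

We have s_1 = 16,  s_2 = 13,  s_3 = 29,  s_4 = 8,  s_5 = 3,  s_6 = 11,  s_7 = 14,  s_8 = 25,  s_9 = 5,  s_{10} = 30,  s_{11} = 1,  s_{12} = 31,  s_{13} = 32,  s_{14} = 29,  s_{15} = 27,  s_{16} = 22,  s_{17} = 15,  s_{18} = 3,  s_{19} = 18,  s_{20} = 21,  s_{21} = 5,  s_{22} = 26,  s_{23} = 31,  s_{24} = 23,  s_{25} = 20,  s_{26} = 9,  s_{27} = 29,  s_{28} = 4,  s_{29} = 33,  s_{30} = 3,  s_{31} = 2,  s_{32} = 5,  s_{33} = 7,  s_{34} = 12,  s_{35} = 19,  s_{36} = 31,  s_{37} = 16,  s_{38} = 13.
Since (s_{37}, s_{38}) = (s_1, s_2) = (16, 13) (two consecutive terms determine the rest), the sequence is periodic with period 36.
So s_{11108} = s_{1 + ((11108-1) mod 36)} = s_{20} = 21.

21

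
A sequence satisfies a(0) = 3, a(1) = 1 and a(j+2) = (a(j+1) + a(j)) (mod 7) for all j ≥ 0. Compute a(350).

5

a(0) = 3, a(1) = 1, a(2) = 4, a(3) = 5, a(4) = 2, a(5) = 0, a(6) = 2, a(7) = 2, a(8) = 4, a(9) = 6, a(10) = 3, a(11) = 2, a(12) = 5, a(13) = 0, a(14) = 5, a(15) = 5, a(16) = 3, a(17) = 1.
Since (a(16), a(17)) = (a(0), a(1)) = (3, 1) (two consecutive terms determine the rest), the sequence is periodic with period 16.
(350 - 0) mod 16 = 14, so a(350) = a(14) = 5.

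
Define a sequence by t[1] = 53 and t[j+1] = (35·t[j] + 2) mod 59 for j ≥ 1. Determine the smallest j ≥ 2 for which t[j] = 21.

Listing terms: t[1] = 53, t[2] = 28, t[3] = 38, t[4] = 34, t[5] = 12, t[6] = 9, t[7] = 22, t[8] = 5, t[9] = 0, t[10] = 2, t[11] = 13, t[12] = 44, t[13] = 8, t[14] = 46, t[15] = 19, t[16] = 18, t[17] = 42, t[18] = 56, t[19] = 15, t[20] = 55, t[21] = 39, t[22] = 10, t[23] = 57, t[24] = 50, t[25] = 41, t[26] = 21, t[27] = 29, t[28] = 14, t[29] = 20, t[30] = 53.
The sequence repeats with period 29.
The value 21 first appears (with j ≥ 2) at t[26].

26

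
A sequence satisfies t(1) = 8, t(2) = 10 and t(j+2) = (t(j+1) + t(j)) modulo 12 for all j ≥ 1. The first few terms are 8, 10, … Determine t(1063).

0

Listing terms: t(1) = 8; t(2) = 10; t(3) = 6; t(4) = 4; t(5) = 10; t(6) = 2; t(7) = 0; t(8) = 2; t(9) = 2; t(10) = 4; t(11) = 6; t(12) = 10; t(13) = 4; t(14) = 2; t(15) = 6; t(16) = 8; t(17) = 2; t(18) = 10; t(19) = 0; t(20) = 10; t(21) = 10; t(22) = 8; t(23) = 6; t(24) = 2; t(25) = 8; t(26) = 10.
Since (t(25), t(26)) = (t(1), t(2)) = (8, 10) (two consecutive terms determine the rest), the sequence is periodic with period 24.
(1063 - 1) mod 24 = 6, so t(1063) = t(7) = 0.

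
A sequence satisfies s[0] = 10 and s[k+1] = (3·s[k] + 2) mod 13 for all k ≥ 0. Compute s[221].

7

Computing terms: s[0] = 10; s[1] = 6; s[2] = 7; s[3] = 10.
The sequence repeats with period 3.
So s[221] = s[0 + ((221-0) mod 3)] = s[2] = 7.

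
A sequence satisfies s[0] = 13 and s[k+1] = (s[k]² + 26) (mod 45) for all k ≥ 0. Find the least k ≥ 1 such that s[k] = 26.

Listing terms: s[0] = 13; s[1] = 15; s[2] = 26; s[3] = 27; s[4] = 35; s[5] = 36; s[6] = 17; s[7] = 0; s[8] = 26.
Since s[8] = s[2] = 26, the sequence is eventually periodic: after a pre-period of length 2 it cycles with period 6.
The value 26 first appears (with k ≥ 1) at s[2].

2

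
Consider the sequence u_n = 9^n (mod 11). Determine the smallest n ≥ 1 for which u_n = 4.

2

We have u_0 = 1,  u_1 = 9,  u_2 = 4,  u_3 = 3,  u_4 = 5,  u_5 = 1.
Since u_5 = u_0 = 1, the sequence is periodic with period 5.
The value 4 first appears (with n ≥ 1) at u_2.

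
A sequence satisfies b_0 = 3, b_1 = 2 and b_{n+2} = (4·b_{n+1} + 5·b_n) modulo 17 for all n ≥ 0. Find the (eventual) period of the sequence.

b_0 = 3,  b_1 = 2,  b_2 = 6,  b_3 = 0,  b_4 = 13,  b_5 = 1,  b_6 = 1,  b_7 = 9,  b_8 = 7,  b_9 = 5,  b_{10} = 4,  b_{11} = 7,  b_{12} = 14,  b_{13} = 6,  b_{14} = 9,  b_{15} = 15,  b_{16} = 3,  b_{17} = 2.
Since (b_{16}, b_{17}) = (b_0, b_1) = (3, 2) (two consecutive terms determine the rest), the sequence is periodic with period 16.

16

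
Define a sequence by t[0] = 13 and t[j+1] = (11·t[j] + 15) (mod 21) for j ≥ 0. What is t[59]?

17

Listing terms: t[0] = 13,  t[1] = 11,  t[2] = 10,  t[3] = 20,  t[4] = 4,  t[5] = 17,  t[6] = 13.
The sequence repeats with period 6.
So t[59] = t[0 + ((59-0) mod 6)] = t[5] = 17.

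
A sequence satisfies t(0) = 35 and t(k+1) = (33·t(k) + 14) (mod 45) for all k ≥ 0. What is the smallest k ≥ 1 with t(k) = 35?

Listing terms: t(0) = 35, t(1) = 44, t(2) = 26, t(3) = 17, t(4) = 35.
Since t(4) = t(0) = 35, the sequence is periodic with period 4.
The value 35 next appears (with k ≥ 1) at t(4).

4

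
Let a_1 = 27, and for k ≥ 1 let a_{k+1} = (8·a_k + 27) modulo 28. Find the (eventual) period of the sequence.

7

a_1 = 27; a_2 = 19; a_3 = 11; a_4 = 3; a_5 = 23; a_6 = 15; a_7 = 7; a_8 = 27.
The sequence repeats with period 7.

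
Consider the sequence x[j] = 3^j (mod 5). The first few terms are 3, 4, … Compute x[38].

Listing terms: x[1] = 3; x[2] = 4; x[3] = 2; x[4] = 1; x[5] = 3.
Since x[5] = x[1] = 3, the sequence is periodic with period 4.
(38 - 1) mod 4 = 1, so x[38] = x[2] = 4.

4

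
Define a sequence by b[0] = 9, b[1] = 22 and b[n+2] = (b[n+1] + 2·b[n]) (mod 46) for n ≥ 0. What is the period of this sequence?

b[0] = 9, b[1] = 22, b[2] = 40, b[3] = 38, b[4] = 26, b[5] = 10, b[6] = 16, b[7] = 36, b[8] = 22, b[9] = 2, b[10] = 0, b[11] = 4, b[12] = 4, b[13] = 12, b[14] = 20, b[15] = 44, b[16] = 38, b[17] = 34, b[18] = 18, b[19] = 40, b[20] = 30, b[21] = 18, b[22] = 32, b[23] = 22, b[24] = 40.
Since (b[23], b[24]) = (b[1], b[2]) = (22, 40) (two consecutive terms determine the rest), the sequence is eventually periodic: after a pre-period of length 1 it cycles with period 22.

22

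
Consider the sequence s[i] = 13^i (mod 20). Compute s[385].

Computing terms: s[0] = 1,  s[1] = 13,  s[2] = 9,  s[3] = 17,  s[4] = 1.
The sequence repeats with period 4.
(385 - 0) mod 4 = 1, so s[385] = s[1] = 13.

13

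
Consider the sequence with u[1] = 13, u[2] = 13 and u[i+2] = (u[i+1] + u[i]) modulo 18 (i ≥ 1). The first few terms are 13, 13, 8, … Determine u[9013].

We have u[1] = 13; u[2] = 13; u[3] = 8; u[4] = 3; u[5] = 11; u[6] = 14; u[7] = 7; u[8] = 3; u[9] = 10; u[10] = 13; u[11] = 5; u[12] = 0; u[13] = 5; u[14] = 5; u[15] = 10; u[16] = 15; u[17] = 7; u[18] = 4; u[19] = 11; u[20] = 15; u[21] = 8; u[22] = 5; u[23] = 13; u[24] = 0; u[25] = 13; u[26] = 13.
The sequence repeats with period 24.
So u[9013] = u[1 + ((9013-1) mod 24)] = u[13] = 5.

5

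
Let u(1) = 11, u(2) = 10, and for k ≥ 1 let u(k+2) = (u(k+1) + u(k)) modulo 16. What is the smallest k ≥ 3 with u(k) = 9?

Computing terms: u(1) = 11, u(2) = 10, u(3) = 5, u(4) = 15, u(5) = 4, u(6) = 3, u(7) = 7, u(8) = 10, u(9) = 1, u(10) = 11, u(11) = 12, u(12) = 7, u(13) = 3, u(14) = 10, u(15) = 13, u(16) = 7, u(17) = 4, u(18) = 11, u(19) = 15, u(20) = 10, u(21) = 9, u(22) = 3, u(23) = 12, u(24) = 15, u(25) = 11, u(26) = 10.
The sequence repeats with period 24.
The value 9 first appears (with k ≥ 3) at u(21).

21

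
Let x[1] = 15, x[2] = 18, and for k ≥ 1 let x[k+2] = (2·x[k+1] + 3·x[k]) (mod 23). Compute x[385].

21

Computing terms: x[1] = 15, x[2] = 18, x[3] = 12, x[4] = 9, x[5] = 8, x[6] = 20, x[7] = 18, x[8] = 4, x[9] = 16, x[10] = 21, x[11] = 21, x[12] = 13, x[13] = 20, x[14] = 10, x[15] = 11, x[16] = 6, x[17] = 22, x[18] = 16, x[19] = 6, x[20] = 14, x[21] = 0, x[22] = 19, x[23] = 15, x[24] = 18.
The sequence repeats with period 22.
(385 - 1) mod 22 = 10, so x[385] = x[11] = 21.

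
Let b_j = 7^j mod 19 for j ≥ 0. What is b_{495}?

1

Listing terms: b_0 = 1,  b_1 = 7,  b_2 = 11,  b_3 = 1.
Since b_3 = b_0 = 1, the sequence is periodic with period 3.
So b_{495} = b_{0 + ((495-0) mod 3)} = b_0 = 1.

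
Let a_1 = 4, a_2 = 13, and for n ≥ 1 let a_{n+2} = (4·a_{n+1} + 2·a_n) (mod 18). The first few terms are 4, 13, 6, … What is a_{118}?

a_1 = 4, a_2 = 13, a_3 = 6, a_4 = 14, a_5 = 14, a_6 = 12, a_7 = 4, a_8 = 4, a_9 = 6, a_{10} = 14.
Since (a_9, a_{10}) = (a_3, a_4) = (6, 14) (two consecutive terms determine the rest), the sequence is eventually periodic: after a pre-period of length 2 it cycles with period 6.
For n ≥ 3, a_n depends only on (n - 3) mod 6. (118 - 3) mod 6 = 1, so a_{118} = a_4 = 14.

14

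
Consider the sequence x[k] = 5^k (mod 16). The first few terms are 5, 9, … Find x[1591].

13

We have x[1] = 5, x[2] = 9, x[3] = 13, x[4] = 1, x[5] = 5.
The sequence repeats with period 4.
(1591 - 1) mod 4 = 2, so x[1591] = x[3] = 13.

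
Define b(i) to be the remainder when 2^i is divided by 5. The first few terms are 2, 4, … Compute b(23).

b(1) = 2,  b(2) = 4,  b(3) = 3,  b(4) = 1,  b(5) = 2.
Since b(5) = b(1) = 2, the sequence is periodic with period 4.
So b(23) = b(1 + ((23-1) mod 4)) = b(3) = 3.

3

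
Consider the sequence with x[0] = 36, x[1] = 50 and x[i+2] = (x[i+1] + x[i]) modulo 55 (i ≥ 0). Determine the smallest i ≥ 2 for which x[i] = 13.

Listing terms: x[0] = 36,  x[1] = 50,  x[2] = 31,  x[3] = 26,  x[4] = 2,  x[5] = 28,  x[6] = 30,  x[7] = 3,  x[8] = 33,  x[9] = 36,  x[10] = 14,  x[11] = 50,  x[12] = 9,  x[13] = 4,  x[14] = 13,  x[15] = 17,  x[16] = 30,  x[17] = 47,  x[18] = 22,  x[19] = 14,  x[20] = 36,  x[21] = 50.
The sequence repeats with period 20.
The value 13 first appears (with i ≥ 2) at x[14].

14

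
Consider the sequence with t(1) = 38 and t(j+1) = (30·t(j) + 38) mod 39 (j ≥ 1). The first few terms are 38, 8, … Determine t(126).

26

We have t(1) = 38; t(2) = 8; t(3) = 5; t(4) = 32; t(5) = 23; t(6) = 26; t(7) = 38.
Since t(7) = t(1) = 38, the sequence is periodic with period 6.
So t(126) = t(1 + ((126-1) mod 6)) = t(6) = 26.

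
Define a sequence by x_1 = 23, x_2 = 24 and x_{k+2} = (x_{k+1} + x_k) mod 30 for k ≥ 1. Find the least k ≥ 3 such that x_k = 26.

20

Computing terms: x_1 = 23,  x_2 = 24,  x_3 = 17,  x_4 = 11,  x_5 = 28,  x_6 = 9,  x_7 = 7,  x_8 = 16,  x_9 = 23,  x_{10} = 9,  x_{11} = 2,  x_{12} = 11,  x_{13} = 13,  x_{14} = 24,  x_{15} = 7,  x_{16} = 1,  x_{17} = 8,  x_{18} = 9,  x_{19} = 17,  x_{20} = 26,  x_{21} = 13,  x_{22} = 9,  x_{23} = 22,  x_{24} = 1,  x_{25} = 23,  x_{26} = 24.
Since (x_{25}, x_{26}) = (x_1, x_2) = (23, 24) (two consecutive terms determine the rest), the sequence is periodic with period 24.
The value 26 first appears (with k ≥ 3) at x_{20}.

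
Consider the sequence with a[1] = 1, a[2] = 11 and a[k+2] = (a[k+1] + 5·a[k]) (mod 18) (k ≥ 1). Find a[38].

We have a[1] = 1,  a[2] = 11,  a[3] = 16,  a[4] = 17,  a[5] = 7,  a[6] = 2,  a[7] = 1,  a[8] = 11.
The sequence repeats with period 6.
(38 - 1) mod 6 = 1, so a[38] = a[2] = 11.

11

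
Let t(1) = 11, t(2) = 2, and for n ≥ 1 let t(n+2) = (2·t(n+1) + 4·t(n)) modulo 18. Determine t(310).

4

We have t(1) = 11, t(2) = 2, t(3) = 12, t(4) = 14, t(5) = 4, t(6) = 10, t(7) = 0, t(8) = 4, t(9) = 8, t(10) = 14, t(11) = 6, t(12) = 14, t(13) = 16, t(14) = 16, t(15) = 6, t(16) = 4, t(17) = 14, t(18) = 8, t(19) = 0, t(20) = 14, t(21) = 10, t(22) = 4, t(23) = 12, t(24) = 4, t(25) = 2, t(26) = 2, t(27) = 12.
Since (t(26), t(27)) = (t(2), t(3)) = (2, 12) (two consecutive terms determine the rest), the sequence is eventually periodic: after a pre-period of length 1 it cycles with period 24.
For n ≥ 2, t(n) depends only on (n - 2) mod 24. (310 - 2) mod 24 = 20, so t(310) = t(22) = 4.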